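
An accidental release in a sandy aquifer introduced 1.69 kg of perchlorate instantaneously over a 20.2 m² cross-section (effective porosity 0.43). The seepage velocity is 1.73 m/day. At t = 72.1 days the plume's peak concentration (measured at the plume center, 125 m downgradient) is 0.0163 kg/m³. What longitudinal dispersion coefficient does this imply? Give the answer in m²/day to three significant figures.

At the plume center C_max = M/(n_e·A·√(4πDt)), so D = M²/(4πt·(n_e·A·C_max)²).
n_e·A·C_max = 0.43 × 20.2 × 0.0163 = 0.1416 kg/m.
D = 1.69²/(4π × 72.1 × 0.1416²) = 0.157 m²/day.

0.157 m²/day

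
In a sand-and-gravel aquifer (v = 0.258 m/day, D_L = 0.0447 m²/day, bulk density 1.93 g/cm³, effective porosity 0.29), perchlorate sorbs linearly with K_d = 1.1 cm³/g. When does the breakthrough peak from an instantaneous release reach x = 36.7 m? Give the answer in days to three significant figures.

Retardation factor R = 1 + ρ_b·K_d/n = 1 + 1.93 × 1.1/0.29 = 8.321.
Sorption retards both mechanisms: v_R = v/R = 0.03101 m/day, D_R = D/R = 0.005372 m²/day.
Peak time from v_R²t² + 2D_R t − x² = 0: t = (√(D_R² + v_R²x²) − D_R)/v_R².
√(D_R² + v_R²x²) = √(0.005372² + 0.03101² × 36.7²) = 1.138; v_R² = 0.0009616.
t = (1.138 − 0.005372)/0.0009616 = 1180 days.

1180 days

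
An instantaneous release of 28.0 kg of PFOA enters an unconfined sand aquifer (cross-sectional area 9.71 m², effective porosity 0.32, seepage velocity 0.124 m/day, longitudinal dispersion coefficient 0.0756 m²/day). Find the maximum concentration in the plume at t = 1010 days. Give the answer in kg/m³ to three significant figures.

0.291 kg/m³

The peak of an instantaneous 1D plume sits at x = vt; there the Gaussian factor is 1 and C_max = M/(n_e·A·√(4πDt)), where n_e·A is the pore area the mass is dissolved in.
√(4πDt) = √(4π × 0.0756 × 1010) = 30.98 m, so C_max = 28.0/(0.32 × 9.71 × 30.98) = 0.291 kg/m³.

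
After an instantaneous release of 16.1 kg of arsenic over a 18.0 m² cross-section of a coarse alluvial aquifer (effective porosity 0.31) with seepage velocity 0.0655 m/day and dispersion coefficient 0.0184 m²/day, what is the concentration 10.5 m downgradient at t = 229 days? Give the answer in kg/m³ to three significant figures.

For an instantaneous plane source, C(x,t) = M/(n_e·A·√(4πDt)) · exp(−(x−vt)²/(4Dt)), with n_e·A the pore (flow) area.
Plume center vt = 0.0655 × 229 = 14.9995 m, so the well at 10.5 m is 4.4995 m upgradient of the peak.
√(4πDt) = 7.277 m, giving peak height M/(n_e·A·√(4πDt)) = 16.1/(0.31 × 18.0 × 7.277) = 0.3965 kg/m³.
(x−vt)²/(4Dt) = (-4.4995)²/(4 × 0.0184 × 229) = 1.201; exp(−1.201) = 0.3009.
C = 0.3965 × 0.3009 = 0.119 kg/m³.

0.119 kg/m³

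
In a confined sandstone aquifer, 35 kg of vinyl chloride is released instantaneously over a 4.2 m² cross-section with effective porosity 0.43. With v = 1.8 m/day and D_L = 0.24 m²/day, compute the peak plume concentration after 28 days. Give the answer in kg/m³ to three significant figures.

2.11 kg/m³

The peak of an instantaneous 1D plume sits at x = vt; there the Gaussian factor is 1 and C_max = M/(n_e·A·√(4πDt)), where n_e·A is the pore area the mass is dissolved in.
√(4πDt) = √(4π × 0.24 × 28) = 9.189 m, so C_max = 35/(0.43 × 4.2 × 9.189) = 2.11 kg/m³.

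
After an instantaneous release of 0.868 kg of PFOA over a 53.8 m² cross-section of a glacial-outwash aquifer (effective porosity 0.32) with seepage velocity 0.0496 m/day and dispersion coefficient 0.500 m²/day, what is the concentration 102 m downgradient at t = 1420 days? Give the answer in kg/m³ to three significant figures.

For an instantaneous plane source, C(x,t) = M/(n_e·A·√(4πDt)) · exp(−(x−vt)²/(4Dt)), with n_e·A the pore (flow) area.
Plume center vt = 0.0496 × 1420 = 70.432 m, so the well at 102 m is 31.568 m downgradient of the peak.
√(4πDt) = 94.46 m, giving peak height M/(n_e·A·√(4πDt)) = 0.868/(0.32 × 53.8 × 94.46) = 0.0005338 kg/m³.
(x−vt)²/(4Dt) = (31.568)²/(4 × 0.500 × 1420) = 0.3509; exp(−0.3509) = 0.7041.
C = 0.0005338 × 0.7041 = 0.000376 kg/m³.

0.000376 kg/m³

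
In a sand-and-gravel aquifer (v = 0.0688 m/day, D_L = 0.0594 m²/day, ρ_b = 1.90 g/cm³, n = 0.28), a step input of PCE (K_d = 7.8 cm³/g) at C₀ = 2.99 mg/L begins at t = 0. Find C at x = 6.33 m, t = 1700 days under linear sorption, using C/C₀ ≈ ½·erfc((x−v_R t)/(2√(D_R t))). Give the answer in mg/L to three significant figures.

0.0471 mg/L

Retardation factor R = 1 + ρ_b·K_d/n = 1 + 1.90 × 7.8/0.28 = 53.93.
Sorption retards both mechanisms: v_R = v/R = 0.001276 m/day, D_R = D/R = 0.001101 m²/day.
v_R·t = 0.001276 × 1700 = 2.1692 m; 2√(D_R t) = 2.736 m; argument = (6.33 − 2.1692)/2.736 = 1.521.
C = C₀ × ½·erfc(1.521) = 2.99 × 0.01574 = 0.0471 mg/L.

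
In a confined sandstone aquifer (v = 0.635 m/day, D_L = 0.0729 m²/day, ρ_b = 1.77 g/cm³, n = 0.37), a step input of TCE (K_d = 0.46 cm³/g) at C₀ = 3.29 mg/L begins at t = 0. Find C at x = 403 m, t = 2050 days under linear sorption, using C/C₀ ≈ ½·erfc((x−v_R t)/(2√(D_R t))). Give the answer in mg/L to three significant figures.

Retardation factor R = 1 + ρ_b·K_d/n = 1 + 1.77 × 0.46/0.37 = 3.201.
Sorption retards both mechanisms: v_R = v/R = 0.1984 m/day, D_R = D/R = 0.02277 m²/day.
v_R·t = 0.1984 × 2050 = 406.72 m; 2√(D_R t) = 13.66 m; argument = (403 − 406.72)/13.66 = -0.2723.
C = C₀ × ½·erfc(-0.2723) = 3.29 × 0.6499 = 2.14 mg/L.

2.14 mg/L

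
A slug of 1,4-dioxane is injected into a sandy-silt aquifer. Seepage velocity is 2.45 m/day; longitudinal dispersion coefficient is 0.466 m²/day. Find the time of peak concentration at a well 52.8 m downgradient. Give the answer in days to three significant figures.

For the 1D instantaneous-source solution, setting ∂C/∂t = 0 at fixed x gives v²t² + 2Dt − x² = 0, so t = (√(D² + v²x²) − D)/v².
√(D² + v²x²) = √(0.466² + 2.45² × 52.8²) = 129.4; v² = 6.0025.
t = (129.4 − 0.466)/6.0025 = 21.5 days (vs. the pure-advection estimate x/v = 21.6 d).

21.5 days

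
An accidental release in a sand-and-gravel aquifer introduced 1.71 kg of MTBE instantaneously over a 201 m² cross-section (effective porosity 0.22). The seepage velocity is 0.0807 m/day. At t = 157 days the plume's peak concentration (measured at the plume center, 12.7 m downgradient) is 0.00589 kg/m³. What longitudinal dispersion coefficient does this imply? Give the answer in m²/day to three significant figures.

0.0218 m²/day

At the plume center C_max = M/(n_e·A·√(4πDt)), so D = M²/(4πt·(n_e·A·C_max)²).
n_e·A·C_max = 0.22 × 201 × 0.00589 = 0.2605 kg/m.
D = 1.71²/(4π × 157 × 0.2605²) = 0.0218 m²/day.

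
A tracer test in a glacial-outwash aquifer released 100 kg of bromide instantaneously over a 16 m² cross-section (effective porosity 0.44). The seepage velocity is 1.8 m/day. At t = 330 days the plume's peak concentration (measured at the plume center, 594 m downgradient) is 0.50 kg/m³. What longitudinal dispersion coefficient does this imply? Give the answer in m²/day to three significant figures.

At the plume center C_max = M/(n_e·A·√(4πDt)), so D = M²/(4πt·(n_e·A·C_max)²).
n_e·A·C_max = 0.44 × 16 × 0.50 = 3.520 kg/m.
D = 100²/(4π × 330 × 3.520²) = 0.195 m²/day.

0.195 m²/day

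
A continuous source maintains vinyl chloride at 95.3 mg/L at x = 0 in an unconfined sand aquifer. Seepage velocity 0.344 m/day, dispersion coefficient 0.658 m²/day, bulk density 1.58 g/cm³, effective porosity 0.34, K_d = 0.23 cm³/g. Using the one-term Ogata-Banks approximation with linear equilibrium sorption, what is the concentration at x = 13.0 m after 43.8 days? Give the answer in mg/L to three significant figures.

Retardation factor R = 1 + ρ_b·K_d/n = 1 + 1.58 × 0.23/0.34 = 2.069.
Sorption retards both mechanisms: v_R = v/R = 0.1663 m/day, D_R = D/R = 0.3180 m²/day.
v_R·t = 0.1663 × 43.8 = 7.28394 m; 2√(D_R t) = 7.464 m; argument = (13.0 − 7.28394)/7.464 = 0.7658.
C = C₀ × ½·erfc(0.7658) = 95.3 × 0.1394 = 13.3 mg/L.

13.3 mg/L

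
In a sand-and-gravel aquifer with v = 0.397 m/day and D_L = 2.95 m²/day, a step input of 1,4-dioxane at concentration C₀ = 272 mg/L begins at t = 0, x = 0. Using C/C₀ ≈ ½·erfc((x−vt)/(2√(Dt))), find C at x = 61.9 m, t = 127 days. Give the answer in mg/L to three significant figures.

For a continuous step input, C/C₀ ≈ ½·erfc((x−vt)/(2√(Dt))).
vt = 0.397 × 127 = 50.419 m and 2√(Dt) = 2√(2.95 × 127) = 38.71 m.
Argument (x−vt)/(2√(Dt)) = (61.9 − 50.419)/38.71 = 0.2966; ½·erfc(0.2966) = 0.3374.
C = 272 × 0.3374 = 91.8 mg/L.

91.8 mg/L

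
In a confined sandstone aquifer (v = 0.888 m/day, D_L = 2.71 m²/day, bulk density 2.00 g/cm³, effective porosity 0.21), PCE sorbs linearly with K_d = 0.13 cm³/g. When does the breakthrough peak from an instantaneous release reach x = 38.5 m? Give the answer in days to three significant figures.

89.6 days

Retardation factor R = 1 + ρ_b·K_d/n = 1 + 2.00 × 0.13/0.21 = 2.238.
Sorption retards both mechanisms: v_R = v/R = 0.3968 m/day, D_R = D/R = 1.211 m²/day.
Peak time from v_R²t² + 2D_R t − x² = 0: t = (√(D_R² + v_R²x²) − D_R)/v_R².
√(D_R² + v_R²x²) = √(1.211² + 0.3968² × 38.5²) = 15.32; v_R² = 0.1575.
t = (15.32 − 1.211)/0.1575 = 89.6 days.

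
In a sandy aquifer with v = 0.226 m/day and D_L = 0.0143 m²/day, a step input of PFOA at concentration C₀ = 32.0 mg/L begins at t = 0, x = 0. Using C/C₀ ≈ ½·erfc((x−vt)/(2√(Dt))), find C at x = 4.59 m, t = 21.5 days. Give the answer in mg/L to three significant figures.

20.3 mg/L

For a continuous step input, C/C₀ ≈ ½·erfc((x−vt)/(2√(Dt))).
vt = 0.226 × 21.5 = 4.859 m and 2√(Dt) = 2√(0.0143 × 21.5) = 1.109 m.
Argument (x−vt)/(2√(Dt)) = (4.59 − 4.859)/1.109 = -0.2426; ½·erfc(-0.2426) = 0.6342.
C = 32.0 × 0.6342 = 20.3 mg/L.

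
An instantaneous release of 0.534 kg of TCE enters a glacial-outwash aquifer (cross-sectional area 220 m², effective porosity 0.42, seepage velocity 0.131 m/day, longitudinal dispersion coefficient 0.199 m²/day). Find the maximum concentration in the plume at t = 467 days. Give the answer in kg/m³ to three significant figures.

The peak of an instantaneous 1D plume sits at x = vt; there the Gaussian factor is 1 and C_max = M/(n_e·A·√(4πDt)), where n_e·A is the pore area the mass is dissolved in.
√(4πDt) = √(4π × 0.199 × 467) = 34.17 m, so C_max = 0.534/(0.42 × 220 × 34.17) = 0.000169 kg/m³.

0.000169 kg/m³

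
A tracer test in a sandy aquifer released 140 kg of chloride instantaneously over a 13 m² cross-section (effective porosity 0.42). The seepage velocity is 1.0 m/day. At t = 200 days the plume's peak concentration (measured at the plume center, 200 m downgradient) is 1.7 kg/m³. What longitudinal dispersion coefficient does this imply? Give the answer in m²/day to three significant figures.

At the plume center C_max = M/(n_e·A·√(4πDt)), so D = M²/(4πt·(n_e·A·C_max)²).
n_e·A·C_max = 0.42 × 13 × 1.7 = 9.282 kg/m.
D = 140²/(4π × 200 × 9.282²) = 0.0905 m²/day.

0.0905 m²/day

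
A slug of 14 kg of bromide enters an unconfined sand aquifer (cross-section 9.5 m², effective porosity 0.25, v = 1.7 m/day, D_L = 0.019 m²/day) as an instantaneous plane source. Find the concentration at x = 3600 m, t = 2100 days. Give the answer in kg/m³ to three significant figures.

0.000936 kg/m³

For an instantaneous plane source, C(x,t) = M/(n_e·A·√(4πDt)) · exp(−(x−vt)²/(4Dt)), with n_e·A the pore (flow) area.
Plume center vt = 1.7 × 2100 = 3570 m, so the well at 3600 m is 30 m downgradient of the peak.
√(4πDt) = 22.39 m, giving peak height M/(n_e·A·√(4πDt)) = 14/(0.25 × 9.5 × 22.39) = 0.2633 kg/m³.
(x−vt)²/(4Dt) = (30)²/(4 × 0.019 × 2100) = 5.639; exp(−5.639) = 0.003556.
C = 0.2633 × 0.003556 = 0.000936 kg/m³.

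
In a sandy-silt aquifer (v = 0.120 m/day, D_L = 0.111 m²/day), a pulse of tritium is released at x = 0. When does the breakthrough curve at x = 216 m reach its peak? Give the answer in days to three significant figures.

1790 days

For the 1D instantaneous-source solution, setting ∂C/∂t = 0 at fixed x gives v²t² + 2Dt − x² = 0, so t = (√(D² + v²x²) − D)/v².
√(D² + v²x²) = √(0.111² + 0.120² × 216²) = 25.92; v² = 0.0144.
t = (25.92 − 0.111)/0.0144 = 1790 days (vs. the pure-advection estimate x/v = 1800 d).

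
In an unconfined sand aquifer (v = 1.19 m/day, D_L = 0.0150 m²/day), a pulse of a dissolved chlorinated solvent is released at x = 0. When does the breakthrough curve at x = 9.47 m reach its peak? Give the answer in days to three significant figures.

For the 1D instantaneous-source solution, setting ∂C/∂t = 0 at fixed x gives v²t² + 2Dt − x² = 0, so t = (√(D² + v²x²) − D)/v².
√(D² + v²x²) = √(0.0150² + 1.19² × 9.47²) = 11.27; v² = 1.4161.
t = (11.27 − 0.0150)/1.4161 = 7.95 days (vs. the pure-advection estimate x/v = 7.96 d).

7.95 days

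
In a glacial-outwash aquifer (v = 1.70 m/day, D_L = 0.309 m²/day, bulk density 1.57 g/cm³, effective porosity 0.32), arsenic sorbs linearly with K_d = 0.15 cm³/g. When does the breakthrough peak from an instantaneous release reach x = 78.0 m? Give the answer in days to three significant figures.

Retardation factor R = 1 + ρ_b·K_d/n = 1 + 1.57 × 0.15/0.32 = 1.736.
Sorption retards both mechanisms: v_R = v/R = 0.9793 m/day, D_R = D/R = 0.1780 m²/day.
Peak time from v_R²t² + 2D_R t − x² = 0: t = (√(D_R² + v_R²x²) − D_R)/v_R².
√(D_R² + v_R²x²) = √(0.1780² + 0.9793² × 78.0²) = 76.39; v_R² = 0.9590.
t = (76.39 − 0.1780)/0.9590 = 79.5 days.

79.5 days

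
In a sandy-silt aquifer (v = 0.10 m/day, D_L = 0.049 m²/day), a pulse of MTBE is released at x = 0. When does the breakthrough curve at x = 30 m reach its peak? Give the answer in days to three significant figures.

295 days

For the 1D instantaneous-source solution, setting ∂C/∂t = 0 at fixed x gives v²t² + 2Dt − x² = 0, so t = (√(D² + v²x²) − D)/v².
√(D² + v²x²) = √(0.049² + 0.10² × 30²) = 3.000; v² = 0.01.
t = (3.000 − 0.049)/0.01 = 295 days (vs. the pure-advection estimate x/v = 300 d).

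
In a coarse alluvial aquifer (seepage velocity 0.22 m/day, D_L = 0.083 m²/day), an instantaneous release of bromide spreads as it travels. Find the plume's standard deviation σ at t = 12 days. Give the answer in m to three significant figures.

1.41 m

Dispersive spreading gives a Gaussian with σ² = 2Dt; advection only shifts the center.
σ = √(2 × 0.083 × 12) = 1.41 m.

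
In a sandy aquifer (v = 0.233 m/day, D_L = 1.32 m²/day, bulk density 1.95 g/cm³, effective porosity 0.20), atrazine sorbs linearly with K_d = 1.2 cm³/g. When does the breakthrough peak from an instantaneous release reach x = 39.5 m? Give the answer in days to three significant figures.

1870 days

Retardation factor R = 1 + ρ_b·K_d/n = 1 + 1.95 × 1.2/0.20 = 12.70.
Sorption retards both mechanisms: v_R = v/R = 0.01835 m/day, D_R = D/R = 0.1039 m²/day.
Peak time from v_R²t² + 2D_R t − x² = 0: t = (√(D_R² + v_R²x²) − D_R)/v_R².
√(D_R² + v_R²x²) = √(0.1039² + 0.01835² × 39.5²) = 0.7322; v_R² = 0.0003367.
t = (0.7322 − 0.1039)/0.0003367 = 1870 days.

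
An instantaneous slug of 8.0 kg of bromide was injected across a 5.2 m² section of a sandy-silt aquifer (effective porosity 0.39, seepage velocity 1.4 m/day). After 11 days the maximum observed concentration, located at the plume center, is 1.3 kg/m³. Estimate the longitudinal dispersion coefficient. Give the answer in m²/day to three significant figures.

At the plume center C_max = M/(n_e·A·√(4πDt)), so D = M²/(4πt·(n_e·A·C_max)²).
n_e·A·C_max = 0.39 × 5.2 × 1.3 = 2.636 kg/m.
D = 8.0²/(4π × 11 × 2.636²) = 0.0666 m²/day.

0.0666 m²/day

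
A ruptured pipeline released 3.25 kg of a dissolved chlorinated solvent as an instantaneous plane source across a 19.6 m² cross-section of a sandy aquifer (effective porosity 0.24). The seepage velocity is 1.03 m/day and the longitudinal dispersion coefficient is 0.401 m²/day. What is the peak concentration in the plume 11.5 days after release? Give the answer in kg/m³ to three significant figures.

The peak of an instantaneous 1D plume sits at x = vt; there the Gaussian factor is 1 and C_max = M/(n_e·A·√(4πDt)), where n_e·A is the pore area the mass is dissolved in.
√(4πDt) = √(4π × 0.401 × 11.5) = 7.612 m, so C_max = 3.25/(0.24 × 19.6 × 7.612) = 0.0908 kg/m³.

0.0908 kg/m³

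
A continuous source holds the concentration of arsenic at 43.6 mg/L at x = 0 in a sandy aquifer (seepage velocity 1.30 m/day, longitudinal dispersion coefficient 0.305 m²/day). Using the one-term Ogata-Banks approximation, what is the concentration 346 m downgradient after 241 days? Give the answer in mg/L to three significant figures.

0.153 mg/L

For a continuous step input, C/C₀ ≈ ½·erfc((x−vt)/(2√(Dt))).
vt = 1.30 × 241 = 313.3 m and 2√(Dt) = 2√(0.305 × 241) = 17.15 m.
Argument (x−vt)/(2√(Dt)) = (346 − 313.3)/17.15 = 1.907; ½·erfc(1.907) = 0.003499.
C = 43.6 × 0.003499 = 0.153 mg/L.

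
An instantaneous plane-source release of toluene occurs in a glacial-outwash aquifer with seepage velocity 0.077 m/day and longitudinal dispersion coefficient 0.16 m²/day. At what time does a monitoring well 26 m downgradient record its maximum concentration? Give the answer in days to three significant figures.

For the 1D instantaneous-source solution, setting ∂C/∂t = 0 at fixed x gives v²t² + 2Dt − x² = 0, so t = (√(D² + v²x²) − D)/v².
√(D² + v²x²) = √(0.16² + 0.077² × 26²) = 2.008; v² = 0.005929.
t = (2.008 − 0.16)/0.005929 = 312 days (vs. the pure-advection estimate x/v = 338 d).

312 days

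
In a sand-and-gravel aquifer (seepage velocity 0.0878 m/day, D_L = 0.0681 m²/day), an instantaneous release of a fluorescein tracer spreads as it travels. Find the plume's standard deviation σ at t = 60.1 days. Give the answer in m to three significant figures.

Dispersive spreading gives a Gaussian with σ² = 2Dt; advection only shifts the center.
σ = √(2 × 0.0681 × 60.1) = 2.86 m.

2.86 m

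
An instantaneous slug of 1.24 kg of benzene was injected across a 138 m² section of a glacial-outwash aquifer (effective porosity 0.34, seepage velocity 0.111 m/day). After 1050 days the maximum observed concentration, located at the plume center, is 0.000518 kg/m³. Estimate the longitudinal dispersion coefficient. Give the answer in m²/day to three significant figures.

At the plume center C_max = M/(n_e·A·√(4πDt)), so D = M²/(4πt·(n_e·A·C_max)²).
n_e·A·C_max = 0.34 × 138 × 0.000518 = 0.02430 kg/m.
D = 1.24²/(4π × 1050 × 0.02430²) = 0.197 m²/day.

0.197 m²/day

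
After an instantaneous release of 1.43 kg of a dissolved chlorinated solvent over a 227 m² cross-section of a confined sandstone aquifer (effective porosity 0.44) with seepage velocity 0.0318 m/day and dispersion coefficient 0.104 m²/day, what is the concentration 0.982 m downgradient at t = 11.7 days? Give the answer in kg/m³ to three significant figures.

For an instantaneous plane source, C(x,t) = M/(n_e·A·√(4πDt)) · exp(−(x−vt)²/(4Dt)), with n_e·A the pore (flow) area.
Plume center vt = 0.0318 × 11.7 = 0.37206 m, so the well at 0.982 m is 0.60994 m downgradient of the peak.
√(4πDt) = 3.910 m, giving peak height M/(n_e·A·√(4πDt)) = 1.43/(0.44 × 227 × 3.910) = 0.003662 kg/m³.
(x−vt)²/(4Dt) = (0.60994)²/(4 × 0.104 × 11.7) = 0.07644; exp(−0.07644) = 0.9264.
C = 0.003662 × 0.9264 = 0.00339 kg/m³.

0.00339 kg/m³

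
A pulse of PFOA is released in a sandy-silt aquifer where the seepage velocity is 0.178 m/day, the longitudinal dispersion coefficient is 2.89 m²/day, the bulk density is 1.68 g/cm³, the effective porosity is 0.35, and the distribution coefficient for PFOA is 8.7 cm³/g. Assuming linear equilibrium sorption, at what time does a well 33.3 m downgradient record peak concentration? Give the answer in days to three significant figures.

Retardation factor R = 1 + ρ_b·K_d/n = 1 + 1.68 × 8.7/0.35 = 42.76.
Sorption retards both mechanisms: v_R = v/R = 0.004163 m/day, D_R = D/R = 0.06759 m²/day.
Peak time from v_R²t² + 2D_R t − x² = 0: t = (√(D_R² + v_R²x²) − D_R)/v_R².
√(D_R² + v_R²x²) = √(0.06759² + 0.004163² × 33.3²) = 0.1542; v_R² = 1.733e-05.
t = (0.1542 − 0.06759)/1.733e-05 = 5000 days.

5000 days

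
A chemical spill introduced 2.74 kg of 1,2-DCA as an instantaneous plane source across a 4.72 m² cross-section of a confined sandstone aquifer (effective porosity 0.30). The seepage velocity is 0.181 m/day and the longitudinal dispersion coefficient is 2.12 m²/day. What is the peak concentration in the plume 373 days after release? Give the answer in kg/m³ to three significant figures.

0.0194 kg/m³

The peak of an instantaneous 1D plume sits at x = vt; there the Gaussian factor is 1 and C_max = M/(n_e·A·√(4πDt)), where n_e·A is the pore area the mass is dissolved in.
√(4πDt) = √(4π × 2.12 × 373) = 99.68 m, so C_max = 2.74/(0.30 × 4.72 × 99.68) = 0.0194 kg/m³.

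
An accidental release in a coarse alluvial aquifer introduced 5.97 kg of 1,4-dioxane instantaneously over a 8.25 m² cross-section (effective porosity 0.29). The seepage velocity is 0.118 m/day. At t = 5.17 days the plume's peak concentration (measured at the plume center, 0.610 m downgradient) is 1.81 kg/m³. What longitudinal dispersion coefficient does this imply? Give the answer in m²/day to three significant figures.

0.0293 m²/day

At the plume center C_max = M/(n_e·A·√(4πDt)), so D = M²/(4πt·(n_e·A·C_max)²).
n_e·A·C_max = 0.29 × 8.25 × 1.81 = 4.330 kg/m.
D = 5.97²/(4π × 5.17 × 4.330²) = 0.0293 m²/day.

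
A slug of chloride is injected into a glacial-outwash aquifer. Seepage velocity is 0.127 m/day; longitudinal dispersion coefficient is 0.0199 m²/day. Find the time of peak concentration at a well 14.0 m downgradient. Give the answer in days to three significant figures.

For the 1D instantaneous-source solution, setting ∂C/∂t = 0 at fixed x gives v²t² + 2Dt − x² = 0, so t = (√(D² + v²x²) − D)/v².
√(D² + v²x²) = √(0.0199² + 0.127² × 14.0²) = 1.778; v² = 0.016129.
t = (1.778 − 0.0199)/0.016129 = 109 days (vs. the pure-advection estimate x/v = 110 d).

109 days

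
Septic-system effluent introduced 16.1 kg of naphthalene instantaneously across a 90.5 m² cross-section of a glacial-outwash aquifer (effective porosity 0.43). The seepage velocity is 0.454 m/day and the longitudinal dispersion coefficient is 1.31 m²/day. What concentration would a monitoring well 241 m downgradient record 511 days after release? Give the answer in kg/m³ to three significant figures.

For an instantaneous plane source, C(x,t) = M/(n_e·A·√(4πDt)) · exp(−(x−vt)²/(4Dt)), with n_e·A the pore (flow) area.
Plume center vt = 0.454 × 511 = 231.994 m, so the well at 241 m is 9.006 m downgradient of the peak.
√(4πDt) = 91.72 m, giving peak height M/(n_e·A·√(4πDt)) = 16.1/(0.43 × 90.5 × 91.72) = 0.004511 kg/m³.
(x−vt)²/(4Dt) = (9.006)²/(4 × 1.31 × 511) = 0.03029; exp(−0.03029) = 0.9702.
C = 0.004511 × 0.9702 = 0.00438 kg/m³.

0.00438 kg/m³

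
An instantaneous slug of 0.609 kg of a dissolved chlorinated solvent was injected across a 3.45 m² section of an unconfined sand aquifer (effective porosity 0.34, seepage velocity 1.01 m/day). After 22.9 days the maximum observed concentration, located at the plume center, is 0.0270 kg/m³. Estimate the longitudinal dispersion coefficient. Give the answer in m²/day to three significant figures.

1.28 m²/day

At the plume center C_max = M/(n_e·A·√(4πDt)), so D = M²/(4πt·(n_e·A·C_max)²).
n_e·A·C_max = 0.34 × 3.45 × 0.0270 = 0.03167 kg/m.
D = 0.609²/(4π × 22.9 × 0.03167²) = 1.28 m²/day.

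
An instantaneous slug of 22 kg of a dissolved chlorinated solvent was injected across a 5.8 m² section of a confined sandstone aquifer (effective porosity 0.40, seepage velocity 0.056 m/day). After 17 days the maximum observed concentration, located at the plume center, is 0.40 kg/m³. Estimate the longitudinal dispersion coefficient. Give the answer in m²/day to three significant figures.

At the plume center C_max = M/(n_e·A·√(4πDt)), so D = M²/(4πt·(n_e·A·C_max)²).
n_e·A·C_max = 0.40 × 5.8 × 0.40 = 0.9280 kg/m.
D = 22²/(4π × 17 × 0.9280²) = 2.63 m²/day.

2.63 m²/day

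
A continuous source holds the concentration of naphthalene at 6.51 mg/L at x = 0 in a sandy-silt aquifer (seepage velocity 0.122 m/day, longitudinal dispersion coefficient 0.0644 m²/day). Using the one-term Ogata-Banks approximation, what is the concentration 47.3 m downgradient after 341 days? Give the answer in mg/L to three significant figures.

For a continuous step input, C/C₀ ≈ ½·erfc((x−vt)/(2√(Dt))).
vt = 0.122 × 341 = 41.602 m and 2√(Dt) = 2√(0.0644 × 341) = 9.372 m.
Argument (x−vt)/(2√(Dt)) = (47.3 − 41.602)/9.372 = 0.6080; ½·erfc(0.6080) = 0.1949.
C = 6.51 × 0.1949 = 1.27 mg/L.

1.27 mg/L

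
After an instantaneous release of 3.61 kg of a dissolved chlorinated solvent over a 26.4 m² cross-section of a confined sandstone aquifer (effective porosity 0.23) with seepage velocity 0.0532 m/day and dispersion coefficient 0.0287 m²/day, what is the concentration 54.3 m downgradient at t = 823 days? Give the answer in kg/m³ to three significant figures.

For an instantaneous plane source, C(x,t) = M/(n_e·A·√(4πDt)) · exp(−(x−vt)²/(4Dt)), with n_e·A the pore (flow) area.
Plume center vt = 0.0532 × 823 = 43.7836 m, so the well at 54.3 m is 10.5164 m downgradient of the peak.
√(4πDt) = 17.23 m, giving peak height M/(n_e·A·√(4πDt)) = 3.61/(0.23 × 26.4 × 17.23) = 0.03451 kg/m³.
(x−vt)²/(4Dt) = (10.5164)²/(4 × 0.0287 × 823) = 1.171; exp(−1.171) = 0.3101.
C = 0.03451 × 0.3101 = 0.0107 kg/m³.

0.0107 kg/m³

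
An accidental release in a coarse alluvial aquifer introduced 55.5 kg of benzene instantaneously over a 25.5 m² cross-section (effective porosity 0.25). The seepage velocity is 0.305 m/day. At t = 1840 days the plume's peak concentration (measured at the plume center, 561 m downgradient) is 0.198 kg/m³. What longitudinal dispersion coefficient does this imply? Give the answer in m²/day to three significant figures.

At the plume center C_max = M/(n_e·A·√(4πDt)), so D = M²/(4πt·(n_e·A·C_max)²).
n_e·A·C_max = 0.25 × 25.5 × 0.198 = 1.262 kg/m.
D = 55.5²/(4π × 1840 × 1.262²) = 0.0836 m²/day.

0.0836 m²/day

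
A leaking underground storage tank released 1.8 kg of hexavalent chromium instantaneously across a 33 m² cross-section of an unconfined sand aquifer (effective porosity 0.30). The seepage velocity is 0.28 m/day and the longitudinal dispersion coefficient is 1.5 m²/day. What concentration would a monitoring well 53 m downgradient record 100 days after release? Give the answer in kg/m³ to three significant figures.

For an instantaneous plane source, C(x,t) = M/(n_e·A·√(4πDt)) · exp(−(x−vt)²/(4Dt)), with n_e·A the pore (flow) area.
Plume center vt = 0.28 × 100 = 28 m, so the well at 53 m is 25 m downgradient of the peak.
√(4πDt) = 43.42 m, giving peak height M/(n_e·A·√(4πDt)) = 1.8/(0.30 × 33 × 43.42) = 0.004187 kg/m³.
(x−vt)²/(4Dt) = (25)²/(4 × 1.5 × 100) = 1.042; exp(−1.042) = 0.3527.
C = 0.004187 × 0.3527 = 0.00148 kg/m³.

0.00148 kg/m³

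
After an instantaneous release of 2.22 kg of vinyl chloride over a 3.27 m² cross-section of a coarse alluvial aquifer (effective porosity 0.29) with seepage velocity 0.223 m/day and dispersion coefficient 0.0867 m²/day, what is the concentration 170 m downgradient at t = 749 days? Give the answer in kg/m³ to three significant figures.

0.0792 kg/m³

For an instantaneous plane source, C(x,t) = M/(n_e·A·√(4πDt)) · exp(−(x−vt)²/(4Dt)), with n_e·A the pore (flow) area.
Plume center vt = 0.223 × 749 = 167.027 m, so the well at 170 m is 2.973 m downgradient of the peak.
√(4πDt) = 28.57 m, giving peak height M/(n_e·A·√(4πDt)) = 2.22/(0.29 × 3.27 × 28.57) = 0.08194 kg/m³.
(x−vt)²/(4Dt) = (2.973)²/(4 × 0.0867 × 749) = 0.03403; exp(−0.03403) = 0.9665.
C = 0.08194 × 0.9665 = 0.0792 kg/m³.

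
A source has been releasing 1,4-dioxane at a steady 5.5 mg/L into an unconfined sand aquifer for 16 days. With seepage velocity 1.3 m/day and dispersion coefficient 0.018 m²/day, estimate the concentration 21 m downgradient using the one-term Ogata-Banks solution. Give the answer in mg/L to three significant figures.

2.18 mg/L

For a continuous step input, C/C₀ ≈ ½·erfc((x−vt)/(2√(Dt))).
vt = 1.3 × 16 = 20.8 m and 2√(Dt) = 2√(0.018 × 16) = 1.073 m.
Argument (x−vt)/(2√(Dt)) = (21 − 20.8)/1.073 = 0.1864; ½·erfc(0.1864) = 0.3960.
C = 5.5 × 0.3960 = 2.18 mg/L.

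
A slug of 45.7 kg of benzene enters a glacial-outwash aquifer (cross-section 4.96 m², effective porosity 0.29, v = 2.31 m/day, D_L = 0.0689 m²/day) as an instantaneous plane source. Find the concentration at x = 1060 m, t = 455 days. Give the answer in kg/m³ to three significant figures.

0.845 kg/m³

For an instantaneous plane source, C(x,t) = M/(n_e·A·√(4πDt)) · exp(−(x−vt)²/(4Dt)), with n_e·A the pore (flow) area.
Plume center vt = 2.31 × 455 = 1051.05 m, so the well at 1060 m is 8.95 m downgradient of the peak.
√(4πDt) = 19.85 m, giving peak height M/(n_e·A·√(4πDt)) = 45.7/(0.29 × 4.96 × 19.85) = 1.601 kg/m³.
(x−vt)²/(4Dt) = (8.95)²/(4 × 0.0689 × 455) = 0.6388; exp(−0.6388) = 0.5279.
C = 1.601 × 0.5279 = 0.845 kg/m³.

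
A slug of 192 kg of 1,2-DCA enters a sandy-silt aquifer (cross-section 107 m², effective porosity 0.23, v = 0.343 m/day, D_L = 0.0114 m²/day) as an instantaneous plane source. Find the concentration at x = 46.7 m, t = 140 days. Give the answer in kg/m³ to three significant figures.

For an instantaneous plane source, C(x,t) = M/(n_e·A·√(4πDt)) · exp(−(x−vt)²/(4Dt)), with n_e·A the pore (flow) area.
Plume center vt = 0.343 × 140 = 48.02 m, so the well at 46.7 m is 1.32 m upgradient of the peak.
√(4πDt) = 4.478 m, giving peak height M/(n_e·A·√(4πDt)) = 192/(0.23 × 107 × 4.478) = 1.742 kg/m³.
(x−vt)²/(4Dt) = (-1.32)²/(4 × 0.0114 × 140) = 0.2729; exp(−0.2729) = 0.7612.
C = 1.742 × 0.7612 = 1.33 kg/m³.

1.33 kg/m³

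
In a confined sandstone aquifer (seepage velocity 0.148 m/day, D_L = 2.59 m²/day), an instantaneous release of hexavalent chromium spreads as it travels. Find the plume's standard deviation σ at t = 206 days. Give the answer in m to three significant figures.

Dispersive spreading gives a Gaussian with σ² = 2Dt; advection only shifts the center.
σ = √(2 × 2.59 × 206) = 32.7 m.

32.7 m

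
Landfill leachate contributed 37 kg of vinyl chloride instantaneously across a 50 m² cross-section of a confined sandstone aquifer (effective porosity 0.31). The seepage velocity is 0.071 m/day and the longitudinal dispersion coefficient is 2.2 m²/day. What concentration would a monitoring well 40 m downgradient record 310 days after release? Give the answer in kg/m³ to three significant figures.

For an instantaneous plane source, C(x,t) = M/(n_e·A·√(4πDt)) · exp(−(x−vt)²/(4Dt)), with n_e·A the pore (flow) area.
Plume center vt = 0.071 × 310 = 22.01 m, so the well at 40 m is 17.99 m downgradient of the peak.
√(4πDt) = 92.58 m, giving peak height M/(n_e·A·√(4πDt)) = 37/(0.31 × 50 × 92.58) = 0.02578 kg/m³.
(x−vt)²/(4Dt) = (17.99)²/(4 × 2.2 × 310) = 0.1186; exp(−0.1186) = 0.8882.
C = 0.02578 × 0.8882 = 0.0229 kg/m³.

0.0229 kg/m³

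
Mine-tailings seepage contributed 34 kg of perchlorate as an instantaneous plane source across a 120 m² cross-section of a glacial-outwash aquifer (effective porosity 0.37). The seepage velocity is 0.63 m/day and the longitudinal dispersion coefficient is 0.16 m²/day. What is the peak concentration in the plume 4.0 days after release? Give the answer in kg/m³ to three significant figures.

The peak of an instantaneous 1D plume sits at x = vt; there the Gaussian factor is 1 and C_max = M/(n_e·A·√(4πDt)), where n_e·A is the pore area the mass is dissolved in.
√(4πDt) = √(4π × 0.16 × 4.0) = 2.836 m, so C_max = 34/(0.37 × 120 × 2.836) = 0.270 kg/m³.

0.270 kg/m³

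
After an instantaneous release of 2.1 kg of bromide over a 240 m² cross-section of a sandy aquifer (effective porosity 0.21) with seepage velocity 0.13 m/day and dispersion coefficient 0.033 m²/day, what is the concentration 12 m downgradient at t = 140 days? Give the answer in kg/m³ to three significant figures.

For an instantaneous plane source, C(x,t) = M/(n_e·A·√(4πDt)) · exp(−(x−vt)²/(4Dt)), with n_e·A the pore (flow) area.
Plume center vt = 0.13 × 140 = 18.2 m, so the well at 12 m is 6.2 m upgradient of the peak.
√(4πDt) = 7.619 m, giving peak height M/(n_e·A·√(4πDt)) = 2.1/(0.21 × 240 × 7.619) = 0.005469 kg/m³.
(x−vt)²/(4Dt) = (-6.2)²/(4 × 0.033 × 140) = 2.080; exp(−2.080) = 0.1249.
C = 0.005469 × 0.1249 = 0.000683 kg/m³.

0.000683 kg/m³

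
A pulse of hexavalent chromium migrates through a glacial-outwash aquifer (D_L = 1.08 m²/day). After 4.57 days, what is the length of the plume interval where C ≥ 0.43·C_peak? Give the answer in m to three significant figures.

The plume is Gaussian with σ = √(2Dt) = √(2 × 1.08 × 4.57) = 3.142 m.
C/C_peak = exp(−Δx²/(2σ²)) = 0.43 ⇒ Δx = σ·√(−2 ln 0.43) = 3.142 × 1.299 = 4.081 m.
Width = 2Δx = 8.16 m.

8.16 m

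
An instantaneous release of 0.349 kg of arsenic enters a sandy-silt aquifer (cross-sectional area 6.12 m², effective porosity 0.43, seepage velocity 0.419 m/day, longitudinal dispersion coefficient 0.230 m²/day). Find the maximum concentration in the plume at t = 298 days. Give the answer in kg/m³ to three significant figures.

The peak of an instantaneous 1D plume sits at x = vt; there the Gaussian factor is 1 and C_max = M/(n_e·A·√(4πDt)), where n_e·A is the pore area the mass is dissolved in.
√(4πDt) = √(4π × 0.230 × 298) = 29.35 m, so C_max = 0.349/(0.43 × 6.12 × 29.35) = 0.00452 kg/m³.

0.00452 kg/m³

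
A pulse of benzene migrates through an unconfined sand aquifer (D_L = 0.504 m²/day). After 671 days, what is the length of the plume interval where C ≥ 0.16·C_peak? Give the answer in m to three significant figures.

99.6 m

The plume is Gaussian with σ = √(2Dt) = √(2 × 0.504 × 671) = 26.01 m.
C/C_peak = exp(−Δx²/(2σ²)) = 0.16 ⇒ Δx = σ·√(−2 ln 0.16) = 26.01 × 1.914 = 49.78 m.
Width = 2Δx = 99.6 m.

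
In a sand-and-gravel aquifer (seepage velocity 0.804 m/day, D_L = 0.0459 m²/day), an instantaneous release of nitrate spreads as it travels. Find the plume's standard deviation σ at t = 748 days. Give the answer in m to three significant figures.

8.29 m

Dispersive spreading gives a Gaussian with σ² = 2Dt; advection only shifts the center.
σ = √(2 × 0.0459 × 748) = 8.29 m.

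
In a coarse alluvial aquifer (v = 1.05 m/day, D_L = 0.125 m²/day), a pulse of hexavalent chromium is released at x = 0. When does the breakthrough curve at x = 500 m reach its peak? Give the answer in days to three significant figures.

476 days

For the 1D instantaneous-source solution, setting ∂C/∂t = 0 at fixed x gives v²t² + 2Dt − x² = 0, so t = (√(D² + v²x²) − D)/v².
√(D² + v²x²) = √(0.125² + 1.05² × 500²) = 525.0; v² = 1.1025.
t = (525.0 − 0.125)/1.1025 = 476 days (vs. the pure-advection estimate x/v = 476 d).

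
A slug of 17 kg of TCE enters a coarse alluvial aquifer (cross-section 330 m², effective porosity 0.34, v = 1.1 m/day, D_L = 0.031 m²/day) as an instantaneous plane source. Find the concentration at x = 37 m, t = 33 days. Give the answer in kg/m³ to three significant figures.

0.0375 kg/m³

For an instantaneous plane source, C(x,t) = M/(n_e·A·√(4πDt)) · exp(−(x−vt)²/(4Dt)), with n_e·A the pore (flow) area.
Plume center vt = 1.1 × 33 = 36.3 m, so the well at 37 m is 0.7 m downgradient of the peak.
√(4πDt) = 3.585 m, giving peak height M/(n_e·A·√(4πDt)) = 17/(0.34 × 330 × 3.585) = 0.04226 kg/m³.
(x−vt)²/(4Dt) = (0.7)²/(4 × 0.031 × 33) = 0.1197; exp(−0.1197) = 0.8872.
C = 0.04226 × 0.8872 = 0.0375 kg/m³.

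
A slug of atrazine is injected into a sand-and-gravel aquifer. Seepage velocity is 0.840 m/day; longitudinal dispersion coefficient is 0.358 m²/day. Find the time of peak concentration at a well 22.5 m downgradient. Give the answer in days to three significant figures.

For the 1D instantaneous-source solution, setting ∂C/∂t = 0 at fixed x gives v²t² + 2Dt − x² = 0, so t = (√(D² + v²x²) − D)/v².
√(D² + v²x²) = √(0.358² + 0.840² × 22.5²) = 18.90; v² = 0.7056.
t = (18.90 − 0.358)/0.7056 = 26.3 days (vs. the pure-advection estimate x/v = 26.8 d).

26.3 days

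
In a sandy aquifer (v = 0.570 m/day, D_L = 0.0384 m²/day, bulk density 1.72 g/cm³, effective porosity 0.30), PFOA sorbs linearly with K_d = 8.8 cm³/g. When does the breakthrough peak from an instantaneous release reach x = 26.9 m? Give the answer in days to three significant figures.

2420 days

Retardation factor R = 1 + ρ_b·K_d/n = 1 + 1.72 × 8.8/0.30 = 51.45.
Sorption retards both mechanisms: v_R = v/R = 0.01108 m/day, D_R = D/R = 0.0007464 m²/day.
Peak time from v_R²t² + 2D_R t − x² = 0: t = (√(D_R² + v_R²x²) − D_R)/v_R².
√(D_R² + v_R²x²) = √(0.0007464² + 0.01108² × 26.9²) = 0.2981; v_R² = 0.0001228.
t = (0.2981 − 0.0007464)/0.0001228 = 2420 days.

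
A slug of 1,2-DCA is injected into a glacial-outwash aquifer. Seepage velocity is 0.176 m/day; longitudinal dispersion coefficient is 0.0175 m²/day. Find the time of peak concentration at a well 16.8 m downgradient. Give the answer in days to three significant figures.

94.9 days

For the 1D instantaneous-source solution, setting ∂C/∂t = 0 at fixed x gives v²t² + 2Dt − x² = 0, so t = (√(D² + v²x²) − D)/v².
√(D² + v²x²) = √(0.0175² + 0.176² × 16.8²) = 2.957; v² = 0.030976.
t = (2.957 − 0.0175)/0.030976 = 94.9 days (vs. the pure-advection estimate x/v = 95.5 d).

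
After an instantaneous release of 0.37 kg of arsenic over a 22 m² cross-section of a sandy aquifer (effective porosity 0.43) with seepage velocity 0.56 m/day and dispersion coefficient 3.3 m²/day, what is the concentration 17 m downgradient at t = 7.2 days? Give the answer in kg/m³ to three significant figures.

For an instantaneous plane source, C(x,t) = M/(n_e·A·√(4πDt)) · exp(−(x−vt)²/(4Dt)), with n_e·A the pore (flow) area.
Plume center vt = 0.56 × 7.2 = 4.032 m, so the well at 17 m is 12.968 m downgradient of the peak.
√(4πDt) = 17.28 m, giving peak height M/(n_e·A·√(4πDt)) = 0.37/(0.43 × 22 × 17.28) = 0.002263 kg/m³.
(x−vt)²/(4Dt) = (12.968)²/(4 × 3.3 × 7.2) = 1.769; exp(−1.769) = 0.1705.
C = 0.002263 × 0.1705 = 0.000386 kg/m³.

0.000386 kg/m³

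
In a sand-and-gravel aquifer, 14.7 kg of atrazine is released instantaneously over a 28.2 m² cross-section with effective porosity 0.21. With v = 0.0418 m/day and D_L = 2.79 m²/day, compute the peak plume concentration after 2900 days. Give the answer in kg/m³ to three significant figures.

The peak of an instantaneous 1D plume sits at x = vt; there the Gaussian factor is 1 and C_max = M/(n_e·A·√(4πDt)), where n_e·A is the pore area the mass is dissolved in.
√(4πDt) = √(4π × 2.79 × 2900) = 318.9 m, so C_max = 14.7/(0.21 × 28.2 × 318.9) = 0.00778 kg/m³.

0.00778 kg/m³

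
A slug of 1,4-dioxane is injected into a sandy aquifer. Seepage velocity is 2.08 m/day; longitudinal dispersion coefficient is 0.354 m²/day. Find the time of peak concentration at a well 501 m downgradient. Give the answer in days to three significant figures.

For the 1D instantaneous-source solution, setting ∂C/∂t = 0 at fixed x gives v²t² + 2Dt − x² = 0, so t = (√(D² + v²x²) − D)/v².
√(D² + v²x²) = √(0.354² + 2.08² × 501²) = 1042; v² = 4.3264.
t = (1042 − 0.354)/4.3264 = 241 days (vs. the pure-advection estimate x/v = 241 d).

241 days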